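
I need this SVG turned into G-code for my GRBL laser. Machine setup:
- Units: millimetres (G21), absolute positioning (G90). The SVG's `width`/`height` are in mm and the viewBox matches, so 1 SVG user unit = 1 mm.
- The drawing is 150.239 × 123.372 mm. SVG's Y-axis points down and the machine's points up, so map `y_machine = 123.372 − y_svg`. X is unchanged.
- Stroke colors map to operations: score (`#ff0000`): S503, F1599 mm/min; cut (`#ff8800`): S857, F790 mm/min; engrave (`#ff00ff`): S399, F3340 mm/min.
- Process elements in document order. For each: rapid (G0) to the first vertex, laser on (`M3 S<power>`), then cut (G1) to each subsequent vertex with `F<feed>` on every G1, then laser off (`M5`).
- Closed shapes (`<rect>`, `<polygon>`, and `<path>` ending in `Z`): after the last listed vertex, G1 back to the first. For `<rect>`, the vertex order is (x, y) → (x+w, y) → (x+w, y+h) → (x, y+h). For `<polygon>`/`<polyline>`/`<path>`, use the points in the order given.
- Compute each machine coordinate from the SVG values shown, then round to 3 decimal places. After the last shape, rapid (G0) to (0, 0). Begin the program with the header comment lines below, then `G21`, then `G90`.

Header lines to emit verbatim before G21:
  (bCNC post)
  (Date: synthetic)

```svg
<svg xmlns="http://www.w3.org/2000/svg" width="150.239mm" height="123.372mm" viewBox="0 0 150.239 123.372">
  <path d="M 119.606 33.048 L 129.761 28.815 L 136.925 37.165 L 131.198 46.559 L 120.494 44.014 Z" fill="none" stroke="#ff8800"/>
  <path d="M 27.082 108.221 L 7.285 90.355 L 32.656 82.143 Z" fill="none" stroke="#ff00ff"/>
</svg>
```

1 u = 1 mm; y_m = 123.372 − y.

[1] `<path>` regular polygon, #ff8800→cut S857 F790: (119.606,90.324) → (129.761,94.557) → (136.925,86.207) → (131.198,76.813) → (120.494,79.358) → (119.606,90.324) (closed)

[2] `<path>` regular polygon, #ff00ff→engrave S399 F3340: (27.082,15.151) → (7.285,33.017) → (32.656,41.229) → (27.082,15.151) (closed)

(bCNC post)
(Date: synthetic)
G21
G90
G0 X119.606 Y90.324
M3 S857
G1 X129.761 Y94.557 F790
G1 X136.925 Y86.207 F790
G1 X131.198 Y76.813 F790
G1 X120.494 Y79.358 F790
G1 X119.606 Y90.324 F790
M5
G0 X27.082 Y15.151
M3 S399
G1 X7.285 Y33.017 F3340
G1 X32.656 Y41.229 F3340
G1 X27.082 Y15.151 F3340
M5
G0 X0.000 Y0.000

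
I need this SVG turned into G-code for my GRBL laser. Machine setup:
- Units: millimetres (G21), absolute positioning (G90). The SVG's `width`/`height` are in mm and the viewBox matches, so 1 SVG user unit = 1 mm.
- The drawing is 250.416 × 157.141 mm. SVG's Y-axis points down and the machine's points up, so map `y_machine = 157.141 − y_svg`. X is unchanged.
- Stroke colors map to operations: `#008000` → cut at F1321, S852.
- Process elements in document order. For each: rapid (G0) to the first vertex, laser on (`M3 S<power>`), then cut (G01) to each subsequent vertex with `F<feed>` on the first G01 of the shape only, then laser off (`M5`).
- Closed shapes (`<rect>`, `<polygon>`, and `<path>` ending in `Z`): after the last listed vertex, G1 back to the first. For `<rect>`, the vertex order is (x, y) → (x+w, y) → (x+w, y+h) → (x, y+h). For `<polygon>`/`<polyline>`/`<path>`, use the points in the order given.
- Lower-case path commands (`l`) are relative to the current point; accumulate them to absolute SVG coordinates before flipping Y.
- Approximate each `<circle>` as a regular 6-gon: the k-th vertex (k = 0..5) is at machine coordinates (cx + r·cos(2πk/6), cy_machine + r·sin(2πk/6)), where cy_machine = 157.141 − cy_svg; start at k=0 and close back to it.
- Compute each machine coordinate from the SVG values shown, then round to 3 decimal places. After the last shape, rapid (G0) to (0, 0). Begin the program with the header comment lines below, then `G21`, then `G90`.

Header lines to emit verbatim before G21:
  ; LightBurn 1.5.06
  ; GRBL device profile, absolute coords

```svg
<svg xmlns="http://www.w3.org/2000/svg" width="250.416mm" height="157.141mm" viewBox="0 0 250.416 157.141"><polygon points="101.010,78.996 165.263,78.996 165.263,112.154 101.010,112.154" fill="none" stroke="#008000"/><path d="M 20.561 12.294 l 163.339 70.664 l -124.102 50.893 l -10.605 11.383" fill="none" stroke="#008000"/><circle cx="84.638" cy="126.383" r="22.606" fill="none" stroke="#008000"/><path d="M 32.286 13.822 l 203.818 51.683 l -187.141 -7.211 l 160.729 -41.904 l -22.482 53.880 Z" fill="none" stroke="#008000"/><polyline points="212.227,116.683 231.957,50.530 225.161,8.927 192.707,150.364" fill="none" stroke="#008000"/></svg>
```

; LightBurn 1.5.06
; GRBL device profile, absolute coords
G21
G90
G0 X101.010 Y78.145
M3 S852
G01 X165.263 Y78.145 F1321
G01 X165.263 Y44.987
G01 X101.010 Y44.987
G01 X101.010 Y78.145
M5
G0 X20.561 Y144.847
M3 S852
G01 X183.900 Y74.183 F1321
G01 X59.798 Y23.290
G01 X49.193 Y11.907
M5
G0 X107.244 Y30.758
M3 S852
G01 X95.941 Y50.335 F1321
G01 X73.335 Y50.335
G01 X62.032 Y30.758
G01 X73.335 Y11.181
G01 X95.941 Y11.181
G01 X107.244 Y30.758
M5
G0 X32.286 Y143.319
M3 S852
G01 X236.104 Y91.636 F1321
G01 X48.963 Y98.847
G01 X209.692 Y140.751
G01 X187.210 Y86.871
G01 X32.286 Y143.319
M5
G0 X212.227 Y40.458
M3 S852
G01 X231.957 Y106.611 F1321
G01 X225.161 Y148.214
G01 X192.707 Y6.777
M5
G0 X0.000 Y0.000

Since the viewBox matches the mm dimensions, user units are millimetres directly. The only transform is the Y-flip y_m = 157.141 − y_svg.

Shape 1 is a rectangle drawn with `<polygon>`. Its stroke #008000 means cut at S852, F1321. After flipping Y the toolpath is (101.010,78.145) → (165.263,78.145) → (165.263,44.987) → (101.010,44.987) → (101.010,78.145), returning to the start.

Shape 2 is a open polyline drawn with `<path>`. Its stroke #008000 means cut at S852, F1321. After flipping Y the toolpath is (20.561,144.847) → (183.900,74.183) → (59.798,23.290) → (49.193,11.907).

Shape 3 is a circle drawn with `<circle>`. Its stroke #008000 means cut at S852, F1321. After flipping Y the toolpath is (107.244,30.758) → (95.941,50.335) → (73.335,50.335) → (62.032,30.758) → (73.335,11.181) → (95.941,11.181) → (107.244,30.758), returning to the start.

Shape 4 is a closed polygon drawn with `<path>`. Its stroke #008000 means cut at S852, F1321. After flipping Y the toolpath is (32.286,143.319) → (236.104,91.636) → (48.963,98.847) → (209.692,140.751) → (187.210,86.871) → (32.286,143.319), returning to the start.

Shape 5 is a open polyline drawn with `<polyline>`. Its stroke #008000 means cut at S852, F1321. After flipping Y the toolpath is (212.227,40.458) → (231.957,106.611) → (225.161,148.214) → (192.707,6.777).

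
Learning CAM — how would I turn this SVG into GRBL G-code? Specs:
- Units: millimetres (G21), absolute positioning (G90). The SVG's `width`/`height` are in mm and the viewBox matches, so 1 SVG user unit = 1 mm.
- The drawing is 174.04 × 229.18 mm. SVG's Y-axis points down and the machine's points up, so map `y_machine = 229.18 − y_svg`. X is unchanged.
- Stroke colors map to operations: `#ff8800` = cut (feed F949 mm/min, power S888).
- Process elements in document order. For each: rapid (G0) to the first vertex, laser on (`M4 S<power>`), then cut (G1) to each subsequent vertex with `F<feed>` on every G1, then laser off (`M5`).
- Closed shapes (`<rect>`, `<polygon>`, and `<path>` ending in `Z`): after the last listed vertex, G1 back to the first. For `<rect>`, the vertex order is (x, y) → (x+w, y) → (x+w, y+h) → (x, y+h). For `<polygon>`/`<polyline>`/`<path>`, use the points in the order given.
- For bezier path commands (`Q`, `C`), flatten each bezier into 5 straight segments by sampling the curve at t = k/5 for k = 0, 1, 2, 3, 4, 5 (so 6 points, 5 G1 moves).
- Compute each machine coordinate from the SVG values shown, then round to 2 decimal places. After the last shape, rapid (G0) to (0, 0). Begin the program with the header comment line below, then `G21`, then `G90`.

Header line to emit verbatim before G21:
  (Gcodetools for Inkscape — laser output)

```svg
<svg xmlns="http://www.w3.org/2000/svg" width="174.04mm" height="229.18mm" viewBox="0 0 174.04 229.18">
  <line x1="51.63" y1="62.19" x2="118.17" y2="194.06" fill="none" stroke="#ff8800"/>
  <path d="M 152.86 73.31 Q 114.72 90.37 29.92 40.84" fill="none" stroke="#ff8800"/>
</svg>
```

viewBox `0 0 174.04 229.18` with mm width/height → 1 unit = 1 mm. Flip: y_m = 229.18 − y_svg.

**Shape 1** — `<line>` line segment, stroke `#ff8800` → cut (S888, F949). Machine vertices: (51.63,166.99) → (118.17,35.12). Open path.

**Shape 2** — `<path>` quadratic bezier, stroke `#ff8800` → cut (S888, F949). Control points (SVG): P0=(152.86,73.31), P1=(114.72,90.37), P2=(29.92,40.84); sampled at t=k/5. Machine vertices: (152.86,155.87) → (135.74,151.71) → (114.88,152.88) → (90.29,159.37) → (61.97,171.19) → (29.92,188.34). Open path.

(Gcodetools for Inkscape — laser output)
G21
G90
G0 X51.63 Y166.99
M4 S888
G1 X118.17 Y35.12 F949
M5
G0 X152.86 Y155.87
M4 S888
G1 X135.74 Y151.71 F949
G1 X114.88 Y152.88 F949
G1 X90.29 Y159.37 F949
G1 X61.97 Y171.19 F949
G1 X29.92 Y188.34 F949
M5
G0 X0.00 Y0.00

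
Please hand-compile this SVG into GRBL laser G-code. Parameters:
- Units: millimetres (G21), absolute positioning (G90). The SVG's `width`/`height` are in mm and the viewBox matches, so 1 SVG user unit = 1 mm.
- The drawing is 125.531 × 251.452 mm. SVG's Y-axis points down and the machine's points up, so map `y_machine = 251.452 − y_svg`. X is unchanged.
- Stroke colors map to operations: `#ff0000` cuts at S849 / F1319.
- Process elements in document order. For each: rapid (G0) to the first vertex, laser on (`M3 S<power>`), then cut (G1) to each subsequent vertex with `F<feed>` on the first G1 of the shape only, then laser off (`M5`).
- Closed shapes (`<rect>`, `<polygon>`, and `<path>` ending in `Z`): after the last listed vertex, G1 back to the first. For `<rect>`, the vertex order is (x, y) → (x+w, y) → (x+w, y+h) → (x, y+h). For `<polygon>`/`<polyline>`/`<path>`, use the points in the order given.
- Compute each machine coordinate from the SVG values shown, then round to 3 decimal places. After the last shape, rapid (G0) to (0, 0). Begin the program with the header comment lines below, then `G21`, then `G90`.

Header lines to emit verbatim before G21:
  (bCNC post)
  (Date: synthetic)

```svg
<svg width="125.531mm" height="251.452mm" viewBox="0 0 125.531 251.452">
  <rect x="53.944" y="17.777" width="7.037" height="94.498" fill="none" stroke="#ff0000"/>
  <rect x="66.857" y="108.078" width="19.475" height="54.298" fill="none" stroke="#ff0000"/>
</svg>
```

Since the viewBox matches the mm dimensions, user units are millimetres directly. The only transform is the Y-flip y_m = 251.452 − y_svg.

Shape 1 is a rectangle drawn with `<rect>`. Its stroke #ff0000 means cut at S849, F1319. After flipping Y the toolpath is (53.944,233.675) → (60.981,233.675) → (60.981,139.177) → (53.944,139.177) → (53.944,233.675), returning to the start.

Shape 2 is a rectangle drawn with `<rect>`. Its stroke #ff0000 means cut at S849, F1319. After flipping Y the toolpath is (66.857,143.374) → (86.332,143.374) → (86.332,89.076) → (66.857,89.076) → (66.857,143.374), returning to the start.

(bCNC post)
(Date: synthetic)
G21
G90
G0 X53.944 Y233.675
M3 S849
G1 X60.981 Y233.675 F1319
G1 X60.981 Y139.177
G1 X53.944 Y139.177
G1 X53.944 Y233.675
M5
G0 X66.857 Y143.374
M3 S849
G1 X86.332 Y143.374 F1319
G1 X86.332 Y89.076
G1 X66.857 Y89.076
G1 X66.857 Y143.374
M5
G0 X0.000 Y0.000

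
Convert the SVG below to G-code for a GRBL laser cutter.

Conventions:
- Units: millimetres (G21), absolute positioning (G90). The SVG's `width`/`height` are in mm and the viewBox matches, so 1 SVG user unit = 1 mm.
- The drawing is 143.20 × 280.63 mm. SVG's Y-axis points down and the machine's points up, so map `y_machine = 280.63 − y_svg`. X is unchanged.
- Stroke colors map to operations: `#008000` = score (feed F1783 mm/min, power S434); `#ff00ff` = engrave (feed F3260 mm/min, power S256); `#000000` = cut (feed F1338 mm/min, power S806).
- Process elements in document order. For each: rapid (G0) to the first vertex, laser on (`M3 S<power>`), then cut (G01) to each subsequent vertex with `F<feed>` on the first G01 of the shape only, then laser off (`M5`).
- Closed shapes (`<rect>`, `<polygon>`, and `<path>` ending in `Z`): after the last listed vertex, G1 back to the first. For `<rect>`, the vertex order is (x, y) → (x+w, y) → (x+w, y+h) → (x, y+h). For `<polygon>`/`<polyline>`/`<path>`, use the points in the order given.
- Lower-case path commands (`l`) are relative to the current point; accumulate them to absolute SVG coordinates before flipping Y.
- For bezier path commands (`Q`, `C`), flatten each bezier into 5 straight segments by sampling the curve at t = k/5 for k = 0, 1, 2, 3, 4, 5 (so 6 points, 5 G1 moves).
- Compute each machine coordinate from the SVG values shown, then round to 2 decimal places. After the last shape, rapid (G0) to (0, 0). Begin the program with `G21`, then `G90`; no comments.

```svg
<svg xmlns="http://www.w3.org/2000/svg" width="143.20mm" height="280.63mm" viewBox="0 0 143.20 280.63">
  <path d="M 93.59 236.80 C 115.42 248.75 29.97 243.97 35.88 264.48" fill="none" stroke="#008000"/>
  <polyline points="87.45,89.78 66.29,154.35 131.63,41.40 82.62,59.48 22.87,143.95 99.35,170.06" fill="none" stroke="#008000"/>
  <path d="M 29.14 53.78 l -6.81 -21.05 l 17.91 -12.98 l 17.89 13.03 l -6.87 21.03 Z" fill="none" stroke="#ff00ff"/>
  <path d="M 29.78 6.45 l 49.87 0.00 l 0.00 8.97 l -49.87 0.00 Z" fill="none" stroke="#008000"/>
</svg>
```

G21
G90
G0 X93.59 Y43.83
M3 S434
G01 X95.40 Y38.33 F1783
G01 X81.00 Y34.83
G01 X59.93 Y31.31
G01 X41.71 Y25.76
G01 X35.88 Y16.15
M5
G0 X87.45 Y190.85
M3 S434
G01 X66.29 Y126.28 F1783
G01 X131.63 Y239.23
G01 X82.62 Y221.15
G01 X22.87 Y136.68
G01 X99.35 Y110.57
M5
G0 X29.14 Y226.85
M3 S256
G01 X22.33 Y247.90 F3260
G01 X40.24 Y260.88
G01 X58.13 Y247.85
G01 X51.26 Y226.82
G01 X29.14 Y226.85
M5
G0 X29.78 Y274.18
M3 S434
G01 X79.65 Y274.18 F1783
G01 X79.65 Y265.21
G01 X29.78 Y265.21
G01 X29.78 Y274.18
M5
G0 X0.00 Y0.00

Since the viewBox matches the mm dimensions, user units are millimetres directly. The only transform is the Y-flip y_m = 280.63 − y_svg.

Shape 1 is a cubic bezier drawn with `<path>`. Its stroke #008000 means score at S434, F1783. After flipping Y the toolpath is (93.59,43.83) → (95.40,38.33) → (81.00,34.83) → (59.93,31.31) → (41.71,25.76) → (35.88,16.15).

Shape 2 is a open polyline drawn with `<polyline>`. Its stroke #008000 means score at S434, F1783. After flipping Y the toolpath is (87.45,190.85) → (66.29,126.28) → (131.63,239.23) → (82.62,221.15) → (22.87,136.68) → (99.35,110.57).

Shape 3 is a regular polygon drawn with `<path>`. Its stroke #ff00ff means engrave at S256, F3260. After flipping Y the toolpath is (29.14,226.85) → (22.33,247.90) → (40.24,260.88) → (58.13,247.85) → (51.26,226.82) → (29.14,226.85), returning to the start.

Shape 4 is a rectangle drawn with `<path>`. Its stroke #008000 means score at S434, F1783. After flipping Y the toolpath is (29.78,274.18) → (79.65,274.18) → (79.65,265.21) → (29.78,265.21) → (29.78,274.18), returning to the start.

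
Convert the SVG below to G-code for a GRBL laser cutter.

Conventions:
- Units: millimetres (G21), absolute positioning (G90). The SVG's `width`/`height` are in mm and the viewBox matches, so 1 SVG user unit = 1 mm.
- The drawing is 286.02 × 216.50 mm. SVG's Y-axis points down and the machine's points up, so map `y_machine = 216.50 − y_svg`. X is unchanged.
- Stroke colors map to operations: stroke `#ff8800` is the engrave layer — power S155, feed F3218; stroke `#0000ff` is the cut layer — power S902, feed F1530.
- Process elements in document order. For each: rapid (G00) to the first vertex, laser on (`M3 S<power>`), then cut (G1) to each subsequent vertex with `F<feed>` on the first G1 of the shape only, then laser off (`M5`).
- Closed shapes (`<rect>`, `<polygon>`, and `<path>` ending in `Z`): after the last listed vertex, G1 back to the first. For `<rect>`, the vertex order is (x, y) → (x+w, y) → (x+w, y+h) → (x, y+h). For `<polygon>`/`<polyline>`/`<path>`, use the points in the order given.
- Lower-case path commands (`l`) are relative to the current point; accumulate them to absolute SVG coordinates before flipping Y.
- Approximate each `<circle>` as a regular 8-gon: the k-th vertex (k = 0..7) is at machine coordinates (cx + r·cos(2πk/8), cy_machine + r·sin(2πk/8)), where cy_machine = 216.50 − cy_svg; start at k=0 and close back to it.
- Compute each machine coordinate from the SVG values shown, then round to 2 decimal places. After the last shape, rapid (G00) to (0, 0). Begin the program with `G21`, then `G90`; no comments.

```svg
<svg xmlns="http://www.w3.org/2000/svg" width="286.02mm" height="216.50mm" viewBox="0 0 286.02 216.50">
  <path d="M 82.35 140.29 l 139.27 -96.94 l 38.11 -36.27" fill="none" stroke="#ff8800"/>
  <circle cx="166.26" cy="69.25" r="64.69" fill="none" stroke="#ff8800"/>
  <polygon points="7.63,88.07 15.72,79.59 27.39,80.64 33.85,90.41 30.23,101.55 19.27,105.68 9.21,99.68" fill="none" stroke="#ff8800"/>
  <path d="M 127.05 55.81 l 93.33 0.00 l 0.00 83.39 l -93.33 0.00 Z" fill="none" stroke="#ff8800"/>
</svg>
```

1 u = 1 mm; y_m = 216.50 − y.

[1] `<path>` open polyline, #ff8800→engrave S155 F3218: (82.35,76.21) → (221.62,173.15) → (259.73,209.42)

[2] `<circle>` circle, #ff8800→engrave S155 F3218: (230.95,147.25) → (212.00,192.99) → (166.26,211.94) → (120.52,192.99) → (101.57,147.25) → (120.52,101.51) → (166.26,82.56) → (212.00,101.51) → (230.95,147.25) (closed)

[3] `<polygon>` regular polygon, #ff8800→engrave S155 F3218: (7.63,128.43) → (15.72,136.91) → (27.39,135.86) → (33.85,126.09) → (30.23,114.95) → (19.27,110.82) → (9.21,116.82) → (7.63,128.43) (closed)

[4] `<path>` rectangle, #ff8800→engrave S155 F3218: (127.05,160.69) → (220.38,160.69) → (220.38,77.30) → (127.05,77.30) → (127.05,160.69) (closed)

G21
G90
G00 X82.35 Y76.21
M3 S155
G1 X221.62 Y173.15 F3218
G1 X259.73 Y209.42
M5
G00 X230.95 Y147.25
M3 S155
G1 X212.00 Y192.99 F3218
G1 X166.26 Y211.94
G1 X120.52 Y192.99
G1 X101.57 Y147.25
G1 X120.52 Y101.51
G1 X166.26 Y82.56
G1 X212.00 Y101.51
G1 X230.95 Y147.25
M5
G00 X7.63 Y128.43
M3 S155
G1 X15.72 Y136.91 F3218
G1 X27.39 Y135.86
G1 X33.85 Y126.09
G1 X30.23 Y114.95
G1 X19.27 Y110.82
G1 X9.21 Y116.82
G1 X7.63 Y128.43
M5
G00 X127.05 Y160.69
M3 S155
G1 X220.38 Y160.69 F3218
G1 X220.38 Y77.30
G1 X127.05 Y77.30
G1 X127.05 Y160.69
M5
G00 X0.00 Y0.00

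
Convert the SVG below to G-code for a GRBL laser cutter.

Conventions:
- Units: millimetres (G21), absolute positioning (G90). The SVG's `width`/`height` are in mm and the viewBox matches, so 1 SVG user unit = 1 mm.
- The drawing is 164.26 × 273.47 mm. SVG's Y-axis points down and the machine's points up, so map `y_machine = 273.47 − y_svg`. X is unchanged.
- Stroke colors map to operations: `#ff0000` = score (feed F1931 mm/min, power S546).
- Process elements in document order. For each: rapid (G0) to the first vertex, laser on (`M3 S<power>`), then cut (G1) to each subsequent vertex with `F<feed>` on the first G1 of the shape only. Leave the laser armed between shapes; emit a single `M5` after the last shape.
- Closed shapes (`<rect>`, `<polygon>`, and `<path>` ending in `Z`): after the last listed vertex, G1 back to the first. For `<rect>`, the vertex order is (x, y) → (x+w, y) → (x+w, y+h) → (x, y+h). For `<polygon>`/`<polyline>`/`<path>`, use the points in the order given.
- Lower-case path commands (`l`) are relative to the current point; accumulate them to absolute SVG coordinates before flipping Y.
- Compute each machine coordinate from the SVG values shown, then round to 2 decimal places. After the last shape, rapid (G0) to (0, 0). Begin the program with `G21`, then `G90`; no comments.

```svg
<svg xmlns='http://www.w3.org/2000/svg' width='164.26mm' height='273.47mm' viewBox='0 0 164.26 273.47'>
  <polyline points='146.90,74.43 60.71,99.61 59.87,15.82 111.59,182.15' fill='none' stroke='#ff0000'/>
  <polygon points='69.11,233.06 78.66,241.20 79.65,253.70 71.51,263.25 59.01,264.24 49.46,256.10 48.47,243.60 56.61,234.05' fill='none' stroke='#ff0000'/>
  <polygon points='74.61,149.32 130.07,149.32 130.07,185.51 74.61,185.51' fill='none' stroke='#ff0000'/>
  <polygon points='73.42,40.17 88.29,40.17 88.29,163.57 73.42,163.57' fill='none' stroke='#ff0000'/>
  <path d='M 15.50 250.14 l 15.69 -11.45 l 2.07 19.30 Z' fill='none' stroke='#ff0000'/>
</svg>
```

Since the viewBox matches the mm dimensions, user units are millimetres directly. The only transform is the Y-flip y_m = 273.47 − y_svg.

Shape 1 is a open polyline drawn with `<polyline>`. Its stroke #ff0000 means score at S546, F1931. After flipping Y the toolpath is (146.90,199.04) → (60.71,173.86) → (59.87,257.65) → (111.59,91.32).

Shape 2 is a regular polygon drawn with `<polygon>`. Its stroke #ff0000 means score at S546, F1931. After flipping Y the toolpath is (69.11,40.41) → (78.66,32.27) → (79.65,19.77) → (71.51,10.22) → (59.01,9.23) → (49.46,17.37) → (48.47,29.87) → (56.61,39.42) → (69.11,40.41), returning to the start.

Shape 3 is a rectangle drawn with `<polygon>`. Its stroke #ff0000 means score at S546, F1931. After flipping Y the toolpath is (74.61,124.15) → (130.07,124.15) → (130.07,87.96) → (74.61,87.96) → (74.61,124.15), returning to the start.

Shape 4 is a rectangle drawn with `<polygon>`. Its stroke #ff0000 means score at S546, F1931. After flipping Y the toolpath is (73.42,233.30) → (88.29,233.30) → (88.29,109.90) → (73.42,109.90) → (73.42,233.30), returning to the start.

Shape 5 is a regular polygon drawn with `<path>`. Its stroke #ff0000 means score at S546, F1931. After flipping Y the toolpath is (15.50,23.33) → (31.19,34.78) → (33.26,15.48) → (15.50,23.33), returning to the start.

G21
G90
G0 X146.90 Y199.04
M3 S546
G1 X60.71 Y173.86 F1931
G1 X59.87 Y257.65
G1 X111.59 Y91.32
G0 X69.11 Y40.41
M3 S546
G1 X78.66 Y32.27 F1931
G1 X79.65 Y19.77
G1 X71.51 Y10.22
G1 X59.01 Y9.23
G1 X49.46 Y17.37
G1 X48.47 Y29.87
G1 X56.61 Y39.42
G1 X69.11 Y40.41
G0 X74.61 Y124.15
M3 S546
G1 X130.07 Y124.15 F1931
G1 X130.07 Y87.96
G1 X74.61 Y87.96
G1 X74.61 Y124.15
G0 X73.42 Y233.30
M3 S546
G1 X88.29 Y233.30 F1931
G1 X88.29 Y109.90
G1 X73.42 Y109.90
G1 X73.42 Y233.30
G0 X15.50 Y23.33
M3 S546
G1 X31.19 Y34.78 F1931
G1 X33.26 Y15.48
G1 X15.50 Y23.33
M5
G0 X0.00 Y0.00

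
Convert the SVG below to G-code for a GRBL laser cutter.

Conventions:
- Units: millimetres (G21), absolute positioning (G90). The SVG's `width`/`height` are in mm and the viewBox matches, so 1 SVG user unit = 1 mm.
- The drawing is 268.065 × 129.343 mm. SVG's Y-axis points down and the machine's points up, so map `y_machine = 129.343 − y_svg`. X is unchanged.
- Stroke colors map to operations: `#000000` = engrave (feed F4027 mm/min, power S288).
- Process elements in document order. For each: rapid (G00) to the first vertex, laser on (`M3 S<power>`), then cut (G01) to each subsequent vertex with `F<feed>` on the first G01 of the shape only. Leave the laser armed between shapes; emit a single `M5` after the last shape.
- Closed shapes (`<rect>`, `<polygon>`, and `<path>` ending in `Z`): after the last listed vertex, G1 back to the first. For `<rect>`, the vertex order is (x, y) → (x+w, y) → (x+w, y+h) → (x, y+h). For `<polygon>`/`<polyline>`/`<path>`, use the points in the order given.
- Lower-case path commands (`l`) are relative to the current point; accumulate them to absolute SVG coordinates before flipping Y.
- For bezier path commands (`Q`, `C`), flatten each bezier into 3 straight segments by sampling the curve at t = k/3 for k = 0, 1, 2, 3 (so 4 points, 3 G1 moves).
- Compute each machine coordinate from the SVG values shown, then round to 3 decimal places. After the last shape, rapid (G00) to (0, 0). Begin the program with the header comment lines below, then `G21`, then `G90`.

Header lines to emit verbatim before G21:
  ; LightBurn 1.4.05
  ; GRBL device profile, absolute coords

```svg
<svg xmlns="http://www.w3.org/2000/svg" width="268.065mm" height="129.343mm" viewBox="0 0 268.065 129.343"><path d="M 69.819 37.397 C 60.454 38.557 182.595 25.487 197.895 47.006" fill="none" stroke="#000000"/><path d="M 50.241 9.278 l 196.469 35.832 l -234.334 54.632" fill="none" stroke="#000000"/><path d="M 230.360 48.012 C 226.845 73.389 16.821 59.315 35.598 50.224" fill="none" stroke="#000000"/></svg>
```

; LightBurn 1.4.05
; GRBL device profile, absolute coords
G21
G90
G00 X69.819 Y91.946
M3 S288
G01 X95.462 Y93.721 F4027
G01 X155.809 Y94.134
G01 X197.895 Y82.337
G00 X50.241 Y120.065
M3 S288
G01 X246.710 Y84.233 F4027
G01 X12.376 Y29.601
G00 X230.360 Y81.331
M3 S288
G01 X174.131 Y67.459 F4027
G01 X76.965 Y70.013
G01 X35.598 Y79.119
M5
G00 X0.000 Y0.000

viewBox `0 0 268.065 129.343` with mm width/height → 1 unit = 1 mm. Flip: y_m = 129.343 − y_svg.

**Shape 1** — `<path>` cubic bezier, stroke `#000000` → engrave (S288, F4027). Control points (SVG): P0=(69.819,37.397), P1=(60.454,38.557), P2=(182.595,25.487), P3=(197.895,47.006); sampled at t=k/3. Machine vertices: (69.819,91.946) → (95.462,93.721) → (155.809,94.134) → (197.895,82.337). Open path.

**Shape 2** — `<path>` open polyline, stroke `#000000` → engrave (S288, F4027). Machine vertices: (50.241,120.065) → (246.710,84.233) → (12.376,29.601). Open path.

**Shape 3** — `<path>` cubic bezier, stroke `#000000` → engrave (S288, F4027). Control points (SVG): P0=(230.360,48.012), P1=(226.845,73.389), P2=(16.821,59.315), P3=(35.598,50.224); sampled at t=k/3. Machine vertices: (230.360,81.331) → (174.131,67.459) → (76.965,70.013) → (35.598,79.119). Open path.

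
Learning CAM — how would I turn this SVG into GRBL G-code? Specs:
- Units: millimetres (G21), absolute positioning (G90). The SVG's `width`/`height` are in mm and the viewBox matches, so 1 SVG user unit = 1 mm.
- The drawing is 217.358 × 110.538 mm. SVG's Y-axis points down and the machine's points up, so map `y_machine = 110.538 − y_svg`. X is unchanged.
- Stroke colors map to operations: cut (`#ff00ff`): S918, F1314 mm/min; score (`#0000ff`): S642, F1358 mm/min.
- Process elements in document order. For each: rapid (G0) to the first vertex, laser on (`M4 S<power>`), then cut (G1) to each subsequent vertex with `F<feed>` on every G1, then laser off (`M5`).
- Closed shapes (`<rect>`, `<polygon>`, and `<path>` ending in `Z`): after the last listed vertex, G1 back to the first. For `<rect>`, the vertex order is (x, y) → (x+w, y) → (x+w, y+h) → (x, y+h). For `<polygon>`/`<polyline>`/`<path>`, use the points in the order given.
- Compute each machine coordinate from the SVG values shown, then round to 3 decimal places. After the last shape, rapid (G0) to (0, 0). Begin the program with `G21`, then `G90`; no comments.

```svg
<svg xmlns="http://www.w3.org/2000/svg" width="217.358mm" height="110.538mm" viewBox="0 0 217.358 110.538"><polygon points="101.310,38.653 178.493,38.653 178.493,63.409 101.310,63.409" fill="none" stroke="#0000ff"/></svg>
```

Since the viewBox matches the mm dimensions, user units are millimetres directly. The only transform is the Y-flip y_m = 110.538 − y_svg.

Shape 1 is a rectangle drawn with `<polygon>`. Its stroke #0000ff means score at S642, F1358. After flipping Y the toolpath is (101.310,71.885) → (178.493,71.885) → (178.493,47.129) → (101.310,47.129) → (101.310,71.885), returning to the start.

G21
G90
G0 X101.310 Y71.885
M4 S642
G1 X178.493 Y71.885 F1358
G1 X178.493 Y47.129 F1358
G1 X101.310 Y47.129 F1358
G1 X101.310 Y71.885 F1358
M5
G0 X0.000 Y0.000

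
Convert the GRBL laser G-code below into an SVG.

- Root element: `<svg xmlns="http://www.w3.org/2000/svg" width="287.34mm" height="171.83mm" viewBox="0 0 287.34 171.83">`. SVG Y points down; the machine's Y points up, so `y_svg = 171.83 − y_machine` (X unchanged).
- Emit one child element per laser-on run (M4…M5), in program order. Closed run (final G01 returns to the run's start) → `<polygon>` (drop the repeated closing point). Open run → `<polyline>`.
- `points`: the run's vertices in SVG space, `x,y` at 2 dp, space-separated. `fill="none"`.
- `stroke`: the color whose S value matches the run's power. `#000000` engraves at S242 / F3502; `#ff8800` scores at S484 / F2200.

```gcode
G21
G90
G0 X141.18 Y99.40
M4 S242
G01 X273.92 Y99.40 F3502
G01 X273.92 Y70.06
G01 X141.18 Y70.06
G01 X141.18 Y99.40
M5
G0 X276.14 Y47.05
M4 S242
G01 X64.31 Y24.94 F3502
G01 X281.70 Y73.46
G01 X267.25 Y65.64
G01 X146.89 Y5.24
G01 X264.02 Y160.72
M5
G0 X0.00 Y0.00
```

<svg xmlns="http://www.w3.org/2000/svg" width="287.34mm" height="171.83mm" viewBox="0 0 287.34 171.83">
  <polygon points="141.18,72.43 273.92,72.43 273.92,101.77 141.18,101.77" fill="none" stroke="#000000"/>
  <polyline points="276.14,124.78 64.31,146.89 281.70,98.37 267.25,106.19 146.89,166.59 264.02,11.11" fill="none" stroke="#000000"/>
</svg>

y_svg = 171.83 − y_m. Every run uses S242, so all elements get stroke `#000000` (engrave).

[1] closed run; points: 141.18,72.43 273.92,72.43 273.92,101.77 141.18,101.77

[2] open run; points: 276.14,124.78 64.31,146.89 281.70,98.37 267.25,106.19 146.89,166.59 264.02,11.11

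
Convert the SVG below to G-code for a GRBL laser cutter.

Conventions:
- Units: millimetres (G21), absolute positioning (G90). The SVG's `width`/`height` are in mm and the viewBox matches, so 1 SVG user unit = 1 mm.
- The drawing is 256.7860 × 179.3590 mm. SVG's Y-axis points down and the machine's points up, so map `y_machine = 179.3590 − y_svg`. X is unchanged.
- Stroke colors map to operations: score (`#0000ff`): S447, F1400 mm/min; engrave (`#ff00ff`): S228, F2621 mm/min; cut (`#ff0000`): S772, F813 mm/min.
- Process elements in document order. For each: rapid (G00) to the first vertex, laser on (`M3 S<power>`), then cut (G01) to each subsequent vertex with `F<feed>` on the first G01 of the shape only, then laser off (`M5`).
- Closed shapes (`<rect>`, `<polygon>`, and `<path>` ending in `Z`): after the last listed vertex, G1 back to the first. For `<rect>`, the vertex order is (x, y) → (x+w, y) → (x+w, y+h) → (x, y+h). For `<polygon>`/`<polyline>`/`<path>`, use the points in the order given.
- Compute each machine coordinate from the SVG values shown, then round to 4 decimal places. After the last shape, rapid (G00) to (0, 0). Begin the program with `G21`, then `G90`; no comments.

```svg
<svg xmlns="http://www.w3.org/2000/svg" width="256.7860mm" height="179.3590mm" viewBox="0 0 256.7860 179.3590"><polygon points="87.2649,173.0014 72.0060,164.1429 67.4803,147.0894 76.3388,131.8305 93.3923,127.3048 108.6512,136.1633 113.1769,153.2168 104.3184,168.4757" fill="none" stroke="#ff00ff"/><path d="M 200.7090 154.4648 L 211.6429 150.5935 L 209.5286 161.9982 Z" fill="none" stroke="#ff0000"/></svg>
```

1 u = 1 mm; y_m = 179.3590 − y.

[1] `<polygon>` regular polygon, #ff00ff→engrave S228 F2621: (87.2649,6.3576) → (72.0060,15.2161) → (67.4803,32.2696) → (76.3388,47.5285) → (93.3923,52.0542) → (108.6512,43.1957) → (113.1769,26.1422) → (104.3184,10.8833) → (87.2649,6.3576) (closed)

[2] `<path>` regular polygon, #ff0000→cut S772 F813: (200.7090,24.8942) → (211.6429,28.7655) → (209.5286,17.3608) → (200.7090,24.8942) (closed)

G21
G90
G00 X87.2649 Y6.3576
M3 S228
G01 X72.0060 Y15.2161 F2621
G01 X67.4803 Y32.2696
G01 X76.3388 Y47.5285
G01 X93.3923 Y52.0542
G01 X108.6512 Y43.1957
G01 X113.1769 Y26.1422
G01 X104.3184 Y10.8833
G01 X87.2649 Y6.3576
M5
G00 X200.7090 Y24.8942
M3 S772
G01 X211.6429 Y28.7655 F813
G01 X209.5286 Y17.3608
G01 X200.7090 Y24.8942
M5
G00 X0.0000 Y0.0000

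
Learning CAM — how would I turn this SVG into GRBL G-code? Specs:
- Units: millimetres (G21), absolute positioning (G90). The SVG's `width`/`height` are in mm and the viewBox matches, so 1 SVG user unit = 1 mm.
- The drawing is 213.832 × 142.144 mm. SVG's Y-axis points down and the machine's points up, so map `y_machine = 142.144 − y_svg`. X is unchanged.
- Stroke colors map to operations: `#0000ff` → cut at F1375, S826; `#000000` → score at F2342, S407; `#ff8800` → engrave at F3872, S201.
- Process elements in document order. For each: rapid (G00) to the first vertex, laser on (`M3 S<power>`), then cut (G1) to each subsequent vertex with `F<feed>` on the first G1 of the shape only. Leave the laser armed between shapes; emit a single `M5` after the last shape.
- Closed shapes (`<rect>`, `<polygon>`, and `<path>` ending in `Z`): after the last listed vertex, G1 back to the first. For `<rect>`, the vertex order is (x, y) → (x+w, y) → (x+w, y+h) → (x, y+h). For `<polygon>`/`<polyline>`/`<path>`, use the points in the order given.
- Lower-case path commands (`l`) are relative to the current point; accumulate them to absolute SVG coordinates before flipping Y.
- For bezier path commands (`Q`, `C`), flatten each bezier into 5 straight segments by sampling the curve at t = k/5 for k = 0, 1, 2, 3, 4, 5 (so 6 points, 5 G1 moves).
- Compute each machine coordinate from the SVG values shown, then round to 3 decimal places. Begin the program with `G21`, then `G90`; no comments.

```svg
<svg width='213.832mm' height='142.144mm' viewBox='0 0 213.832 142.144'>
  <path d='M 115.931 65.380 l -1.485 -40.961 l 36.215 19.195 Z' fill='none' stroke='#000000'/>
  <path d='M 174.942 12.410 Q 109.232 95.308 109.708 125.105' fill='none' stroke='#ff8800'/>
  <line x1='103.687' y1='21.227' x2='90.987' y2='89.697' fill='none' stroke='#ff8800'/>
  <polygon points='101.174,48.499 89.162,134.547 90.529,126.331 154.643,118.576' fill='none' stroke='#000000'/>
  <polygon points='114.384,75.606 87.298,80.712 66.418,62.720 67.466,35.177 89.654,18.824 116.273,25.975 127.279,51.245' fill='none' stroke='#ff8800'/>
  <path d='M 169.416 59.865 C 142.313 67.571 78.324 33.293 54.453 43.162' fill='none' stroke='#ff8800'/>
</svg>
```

G21
G90
G00 X115.931 Y76.764
M3 S407
G1 X114.446 Y117.725 F2342
G1 X150.661 Y98.530
G1 X115.931 Y76.764
G00 X174.942 Y129.734
M3 S201
G1 X151.305 Y98.699 F3872
G1 X132.964 Y71.912
G1 X119.917 Y49.373
G1 X112.165 Y31.082
G1 X109.708 Y17.039
G00 X103.687 Y120.917
M3 S201
G1 X90.987 Y52.447 F3872
G00 X101.174 Y93.645
M3 S407
G1 X89.162 Y7.597 F2342
G1 X90.529 Y15.813
G1 X154.643 Y23.568
G1 X101.174 Y93.645
G00 X114.384 Y66.538
M3 S201
G1 X87.298 Y61.432 F3872
G1 X66.418 Y79.424
G1 X67.466 Y106.967
G1 X89.654 Y123.320
G1 X116.273 Y116.169
G1 X127.279 Y90.899
G1 X114.384 Y66.538
G00 X169.416 Y82.279
M3 S201
G1 X149.344 Y82.004 F3872
G1 X124.115 Y87.672
G1 X97.427 Y95.147
G1 X72.974 Y100.295
G1 X54.453 Y98.982
M5

Since the viewBox matches the mm dimensions, user units are millimetres directly. The only transform is the Y-flip y_m = 142.144 − y_svg.

Shape 1 is a regular polygon drawn with `<path>`. Its stroke #000000 means score at S407, F2342. After flipping Y the toolpath is (115.931,76.764) → (114.446,117.725) → (150.661,98.530) → (115.931,76.764), returning to the start.

Shape 2 is a quadratic bezier drawn with `<path>`. Its stroke #ff8800 means engrave at S201, F3872. After flipping Y the toolpath is (174.942,129.734) → (151.305,98.699) → (132.964,71.912) → (119.917,49.373) → (112.165,31.082) → (109.708,17.039).

Shape 3 is a line segment drawn with `<line>`. Its stroke #ff8800 means engrave at S201, F3872. After flipping Y the toolpath is (103.687,120.917) → (90.987,52.447).

Shape 4 is a closed polygon drawn with `<polygon>`. Its stroke #000000 means score at S407, F2342. After flipping Y the toolpath is (101.174,93.645) → (89.162,7.597) → (90.529,15.813) → (154.643,23.568) → (101.174,93.645), returning to the start.

Shape 5 is a regular polygon drawn with `<polygon>`. Its stroke #ff8800 means engrave at S201, F3872. After flipping Y the toolpath is (114.384,66.538) → (87.298,61.432) → (66.418,79.424) → (67.466,106.967) → (89.654,123.320) → (116.273,116.169) → (127.279,90.899) → (114.384,66.538), returning to the start.

Shape 6 is a cubic bezier drawn with `<path>`. Its stroke #ff8800 means engrave at S201, F3872. After flipping Y the toolpath is (169.416,82.279) → (149.344,82.004) → (124.115,87.672) → (97.427,95.147) → (72.974,100.295) → (54.453,98.982).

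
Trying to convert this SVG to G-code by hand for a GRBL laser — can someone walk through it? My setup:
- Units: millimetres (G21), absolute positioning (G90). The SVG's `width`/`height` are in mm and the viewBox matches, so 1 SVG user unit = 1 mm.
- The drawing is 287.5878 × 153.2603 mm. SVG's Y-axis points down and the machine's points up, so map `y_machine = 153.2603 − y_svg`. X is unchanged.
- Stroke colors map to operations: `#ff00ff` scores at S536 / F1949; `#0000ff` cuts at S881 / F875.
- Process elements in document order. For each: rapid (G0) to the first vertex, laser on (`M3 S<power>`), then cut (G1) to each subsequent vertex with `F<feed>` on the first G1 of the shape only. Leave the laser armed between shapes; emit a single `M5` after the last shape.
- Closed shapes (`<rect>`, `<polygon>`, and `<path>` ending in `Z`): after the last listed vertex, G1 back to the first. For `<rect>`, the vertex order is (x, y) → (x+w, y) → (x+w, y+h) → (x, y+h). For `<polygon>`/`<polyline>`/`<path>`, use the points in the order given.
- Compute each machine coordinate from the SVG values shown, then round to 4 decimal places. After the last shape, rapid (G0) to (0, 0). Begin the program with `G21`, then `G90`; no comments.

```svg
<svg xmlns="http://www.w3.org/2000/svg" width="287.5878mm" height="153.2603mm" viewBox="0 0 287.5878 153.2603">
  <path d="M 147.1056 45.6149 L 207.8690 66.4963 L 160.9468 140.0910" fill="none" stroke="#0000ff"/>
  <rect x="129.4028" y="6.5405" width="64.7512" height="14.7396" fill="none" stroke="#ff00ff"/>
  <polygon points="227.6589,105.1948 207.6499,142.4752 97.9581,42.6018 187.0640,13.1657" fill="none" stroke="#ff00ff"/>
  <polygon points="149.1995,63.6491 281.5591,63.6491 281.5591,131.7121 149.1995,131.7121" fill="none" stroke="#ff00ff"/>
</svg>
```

G21
G90
G0 X147.1056 Y107.6454
M3 S881
G1 X207.8690 Y86.7640 F875
G1 X160.9468 Y13.1693
G0 X129.4028 Y146.7198
M3 S536
G1 X194.1540 Y146.7198 F1949
G1 X194.1540 Y131.9802
G1 X129.4028 Y131.9802
G1 X129.4028 Y146.7198
G0 X227.6589 Y48.0655
M3 S536
G1 X207.6499 Y10.7851 F1949
G1 X97.9581 Y110.6585
G1 X187.0640 Y140.0946
G1 X227.6589 Y48.0655
G0 X149.1995 Y89.6112
M3 S536
G1 X281.5591 Y89.6112 F1949
G1 X281.5591 Y21.5482
G1 X149.1995 Y21.5482
G1 X149.1995 Y89.6112
M5
G0 X0.0000 Y0.0000

Since the viewBox matches the mm dimensions, user units are millimetres directly. The only transform is the Y-flip y_m = 153.2603 − y_svg.

Shape 1 is a open polyline drawn with `<path>`. Its stroke #0000ff means cut at S881, F875. After flipping Y the toolpath is (147.1056,107.6454) → (207.8690,86.7640) → (160.9468,13.1693).

Shape 2 is a rectangle drawn with `<rect>`. Its stroke #ff00ff means score at S536, F1949. After flipping Y the toolpath is (129.4028,146.7198) → (194.1540,146.7198) → (194.1540,131.9802) → (129.4028,131.9802) → (129.4028,146.7198), returning to the start.

Shape 3 is a closed polygon drawn with `<polygon>`. Its stroke #ff00ff means score at S536, F1949. After flipping Y the toolpath is (227.6589,48.0655) → (207.6499,10.7851) → (97.9581,110.6585) → (187.0640,140.0946) → (227.6589,48.0655), returning to the start.

Shape 4 is a rectangle drawn with `<polygon>`. Its stroke #ff00ff means score at S536, F1949. After flipping Y the toolpath is (149.1995,89.6112) → (281.5591,89.6112) → (281.5591,21.5482) → (149.1995,21.5482) → (149.1995,89.6112), returning to the start.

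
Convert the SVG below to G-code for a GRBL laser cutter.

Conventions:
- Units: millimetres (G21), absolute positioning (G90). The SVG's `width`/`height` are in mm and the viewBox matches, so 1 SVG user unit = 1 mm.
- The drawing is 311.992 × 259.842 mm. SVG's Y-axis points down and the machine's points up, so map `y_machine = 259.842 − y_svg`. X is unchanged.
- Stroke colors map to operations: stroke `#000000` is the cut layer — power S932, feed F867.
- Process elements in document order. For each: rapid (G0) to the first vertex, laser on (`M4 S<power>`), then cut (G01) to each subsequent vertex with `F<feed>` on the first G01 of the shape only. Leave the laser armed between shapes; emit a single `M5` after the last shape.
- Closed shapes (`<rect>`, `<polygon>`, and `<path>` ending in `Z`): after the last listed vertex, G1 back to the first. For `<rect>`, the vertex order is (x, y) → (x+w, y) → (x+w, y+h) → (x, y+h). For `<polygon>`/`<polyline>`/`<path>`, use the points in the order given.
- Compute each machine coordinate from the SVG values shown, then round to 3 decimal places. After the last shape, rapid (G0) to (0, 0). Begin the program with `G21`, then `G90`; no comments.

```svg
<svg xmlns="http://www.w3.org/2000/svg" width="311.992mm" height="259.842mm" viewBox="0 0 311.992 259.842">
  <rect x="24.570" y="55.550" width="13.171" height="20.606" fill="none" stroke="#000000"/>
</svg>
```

Since the viewBox matches the mm dimensions, user units are millimetres directly. The only transform is the Y-flip y_m = 259.842 − y_svg.

Shape 1 is a rectangle drawn with `<rect>`. Its stroke #000000 means cut at S932, F867. After flipping Y the toolpath is (24.570,204.292) → (37.741,204.292) → (37.741,183.686) → (24.570,183.686) → (24.570,204.292), returning to the start.

G21
G90
G0 X24.570 Y204.292
M4 S932
G01 X37.741 Y204.292 F867
G01 X37.741 Y183.686
G01 X24.570 Y183.686
G01 X24.570 Y204.292
M5
G0 X0.000 Y0.000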